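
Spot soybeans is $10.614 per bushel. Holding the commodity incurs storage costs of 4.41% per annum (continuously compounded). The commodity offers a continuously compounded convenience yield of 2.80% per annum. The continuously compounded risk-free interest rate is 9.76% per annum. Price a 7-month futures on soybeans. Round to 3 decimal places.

$11.342 per bushel

Net carry = r + u − y = 0.0976 + 0.0441 − 0.0280 = 0.1137
F = S·e^((r+u−y)T) = 10.614 · e^(0.1137 × 7/12) = 10.614 · e^0.066325
= 10.614 × 1.068574 = $11.342 per bushel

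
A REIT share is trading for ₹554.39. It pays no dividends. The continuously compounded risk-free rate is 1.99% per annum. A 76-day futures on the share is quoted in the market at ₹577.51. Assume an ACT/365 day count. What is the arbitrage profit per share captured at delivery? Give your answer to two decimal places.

Fair futures: F* = S·e^(carry·T), with carry = r = 0.0199
F* = 554.39 · e^(0.0199 × 76/365) = 554.39 · e^0.004144 = 554.39 × 1.004153 = ₹556.6924
Market ₹577.51 > fair ₹556.6924: forward overpriced → cash-and-carry (buy spot, short the forward).
At maturity, profit = |F_mkt − F*| = |577.51 − 556.6924| = ₹20.82 per share

₹20.82 per share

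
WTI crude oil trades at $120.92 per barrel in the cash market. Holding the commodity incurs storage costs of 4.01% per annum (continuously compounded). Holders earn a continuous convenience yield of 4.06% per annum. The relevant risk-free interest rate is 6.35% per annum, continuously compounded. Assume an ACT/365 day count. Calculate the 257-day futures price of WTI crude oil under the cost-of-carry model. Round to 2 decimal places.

$126.40 per barrel

Net carry = r + u − y = 0.0635 + 0.0401 − 0.0406 = 0.0630
F = S·e^((r+u−y)T) = 120.92 · e^(0.0630 × 257/365) = 120.92 · e^0.044359
= 120.92 × 1.045358 = $126.40 per barrel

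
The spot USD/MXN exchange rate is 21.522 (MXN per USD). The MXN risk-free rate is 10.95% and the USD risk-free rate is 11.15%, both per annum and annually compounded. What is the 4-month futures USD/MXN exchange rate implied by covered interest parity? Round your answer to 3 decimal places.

21.509

By covered interest parity, F = S · (1+r_MXN)^T / (1+r_USD)^T
= 21.522 × 1.035243 / 1.035865 = 21.522 × 0.999400
F = 21.509 MXN per USD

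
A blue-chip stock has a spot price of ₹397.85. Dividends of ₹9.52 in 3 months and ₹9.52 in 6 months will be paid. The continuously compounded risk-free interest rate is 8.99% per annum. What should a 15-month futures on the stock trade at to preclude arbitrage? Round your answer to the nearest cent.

₹424.57

PV(dividends) I = 9.52·e^(−0.0899·3/12) + 9.52·e^(−0.0899·6/12)
I = 9.3084 + 9.1016 = 18.4100
F = (S − I)·e^(rT) = (397.85 − 18.4100) · e^(0.0899·15/12)
= 379.4400 · e^0.112375 = 379.4400 × 1.118932 = ₹424.57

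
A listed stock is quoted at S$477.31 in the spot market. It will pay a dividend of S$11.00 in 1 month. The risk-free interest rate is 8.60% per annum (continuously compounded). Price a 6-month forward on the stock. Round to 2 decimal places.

PV(dividends) I = 11.00·e^(−0.0860·1/12)
I = 10.9214
F = (S − I)·e^(rT) = (477.31 − 10.9214) · e^(0.0860·6/12)
= 466.3886 · e^0.043000 = 466.3886 × 1.043938 = S$486.88

S$486.88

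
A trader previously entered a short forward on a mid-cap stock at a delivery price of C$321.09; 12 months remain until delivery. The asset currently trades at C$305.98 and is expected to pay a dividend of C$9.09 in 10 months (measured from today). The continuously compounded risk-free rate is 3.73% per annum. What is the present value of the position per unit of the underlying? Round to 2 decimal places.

C$12.17

PV(remaining dividends) I = 9.09·e^(−0.0373·10/12) = 8.8118
Current forward F = (S − I)·e^(rT) = (305.98 − 8.8118)·e^(0.0373·12/12) = 297.1682 × 1.038004 = 308.4618
Value (long) = (F − K)·e^(−rT) = (308.4618 − 321.09) × 0.963387 = -12.1658
Short position value = −(long value) = C$12.17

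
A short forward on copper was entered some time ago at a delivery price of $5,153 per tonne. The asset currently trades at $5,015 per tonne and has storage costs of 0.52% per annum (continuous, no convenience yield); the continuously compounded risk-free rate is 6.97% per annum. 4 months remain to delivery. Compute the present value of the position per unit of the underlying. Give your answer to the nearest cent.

$10.96 per tonne

Current fair forward for the remaining 4 months: F = S·e^((r + u)·T), (r + u) = 0.0697 + 0.0052 = 0.0749
F = 5015 · e^(0.0749 × 4/12) = 5015 × 1.02528094 = 5141.7839
Value of long forward = (F − K)·e^(−rT) = (5141.7839 − 5153) · e^(−0.0697·4/12)
= -11.2161 × 0.97703448 = -10.96
Short position value = −(long value) = $10.96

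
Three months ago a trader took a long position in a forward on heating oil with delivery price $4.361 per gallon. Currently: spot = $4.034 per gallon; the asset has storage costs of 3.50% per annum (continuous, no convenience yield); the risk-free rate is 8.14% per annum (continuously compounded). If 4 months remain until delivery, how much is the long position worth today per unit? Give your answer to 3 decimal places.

Current fair forward for the remaining 4 months: F = S·e^((r + u)·T), (r + u) = 0.0814 + 0.0350 = 0.1164
F = 4.034 · e^(0.1164 × 4/12) = 4.034 × 1.039563 = 4.1936
Value of long forward = (F − K)·e^(−rT) = (4.1936 − 4.361) · e^(−0.0814·4/12)
= -0.1674 × 0.973231 = -0.163

-$0.163 per gallon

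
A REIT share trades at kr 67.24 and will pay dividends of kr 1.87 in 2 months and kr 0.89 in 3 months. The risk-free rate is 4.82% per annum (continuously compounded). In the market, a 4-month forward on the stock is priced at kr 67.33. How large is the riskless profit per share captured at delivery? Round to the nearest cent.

PV(dividends) I = 1.87·e^(−0.0482·2/12) + 0.89·e^(−0.0482·3/12) = 2.7344
Fair forward F* = (S − I)·e^(rT) = (67.24 − 2.7344)·e^0.016067 = 64.5056 × 1.016197 = 65.5504
Market kr 67.33 > fair 65.5504: forward overpriced → cash-and-carry (borrow at r, buy the stock and collect the dividends, short the forward).
Profit at T = |F_mkt − F*| = |67.33 − 65.5504| = kr 1.78 per share

kr 1.78 per share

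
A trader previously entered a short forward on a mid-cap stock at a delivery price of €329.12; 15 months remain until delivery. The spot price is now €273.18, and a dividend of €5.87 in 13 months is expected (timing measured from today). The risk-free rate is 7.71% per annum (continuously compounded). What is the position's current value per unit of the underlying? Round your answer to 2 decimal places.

PV(remaining dividends) I = 5.87·e^(−0.0771·13/12) = 5.3996
Current forward F = (S − I)·e^(rT) = (273.18 − 5.3996)·e^(0.0771·15/12) = 267.7804 × 1.101172 = 294.8723
Value (long) = (F − K)·e^(−rT) = (294.8723 − 329.12) × 0.908123 = -31.1011
Short position value = −(long value) = €31.10

€31.10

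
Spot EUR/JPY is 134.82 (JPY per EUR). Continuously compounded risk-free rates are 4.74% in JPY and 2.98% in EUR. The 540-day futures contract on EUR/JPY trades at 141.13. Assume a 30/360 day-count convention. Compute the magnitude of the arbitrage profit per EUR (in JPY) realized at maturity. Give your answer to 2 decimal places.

2.70 per EUR (in JPY)

Fair futures: F* = S·e^(carry·T), with carry = (r_JPY − r_EUR) = 0.0474 − 0.0298 = 0.0176
F* = 134.82 · e^(0.0176 × 540/360) = 134.82 · e^0.026400 = 134.82 × 1.026752 = 138.4267
Market 141.13 > fair 138.4267: forward overpriced → cash-and-carry (buy spot, short the forward).
At maturity, profit = |F_mkt − F*| = |141.13 − 138.4267| = 2.70 per EUR (in JPY)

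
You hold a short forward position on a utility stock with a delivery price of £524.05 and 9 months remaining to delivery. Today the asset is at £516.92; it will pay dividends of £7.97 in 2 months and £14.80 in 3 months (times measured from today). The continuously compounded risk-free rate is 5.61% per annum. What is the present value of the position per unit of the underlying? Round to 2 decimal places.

PV(remaining dividends) I = 7.97·e^(−0.0561·2/12) + 14.80·e^(−0.0561·3/12) = 22.4897
Current forward F = (S − I)·e^(rT) = (516.92 − 22.4897)·e^(0.0561·9/12) = 494.4303 × 1.042973 = 515.6775
Value (long) = (F − K)·e^(−rT) = (515.6775 − 524.05) × 0.958798 = -8.0275
Short position value = −(long value) = £8.03

£8.03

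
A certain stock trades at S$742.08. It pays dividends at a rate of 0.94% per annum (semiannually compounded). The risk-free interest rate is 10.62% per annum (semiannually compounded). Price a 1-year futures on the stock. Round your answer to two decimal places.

S$815.30

F = S · (1+r/2)^(2T) / (1+q/2)^(2T)
= 742.08 × 1.109020 / 1.009422 = 742.08 × 1.098668
F = S$815.30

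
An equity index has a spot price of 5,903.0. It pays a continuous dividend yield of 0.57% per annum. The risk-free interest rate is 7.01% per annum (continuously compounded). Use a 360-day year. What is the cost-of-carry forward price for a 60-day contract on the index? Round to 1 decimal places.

5,966.7

F = S·e^((r − q)T) = 5903.0 · e^((0.0701 − 0.0057) × 60/360)
= 5903.0 · e^0.010733 = 5903.0 × 1.010791
F = 5,966.7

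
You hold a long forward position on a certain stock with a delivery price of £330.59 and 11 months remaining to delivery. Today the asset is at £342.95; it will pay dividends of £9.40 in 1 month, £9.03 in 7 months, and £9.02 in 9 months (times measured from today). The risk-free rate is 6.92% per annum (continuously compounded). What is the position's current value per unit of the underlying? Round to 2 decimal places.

PV(remaining dividends) I = 9.40·e^(−0.0692·1/12) + 9.03·e^(−0.0692·7/12) + 9.02·e^(−0.0692·9/12) = 26.5825
Current forward F = (S − I)·e^(rT) = (342.95 − 26.5825)·e^(0.0692·11/12) = 316.3675 × 1.065488 = 337.0858
Value (long) = (F − K)·e^(−rT) = (337.0858 − 330.59) × 0.938537 = 6.0965
Value = £6.10

£6.10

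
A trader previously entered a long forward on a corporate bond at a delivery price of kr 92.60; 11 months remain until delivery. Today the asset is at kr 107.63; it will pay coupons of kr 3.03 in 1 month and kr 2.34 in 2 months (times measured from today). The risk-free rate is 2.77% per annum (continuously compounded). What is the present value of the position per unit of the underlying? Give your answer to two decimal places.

PV(remaining coupons) I = 3.03·e^(−0.0277·1/12) + 2.34·e^(−0.0277·2/12) = 5.3522
Current forward F = (S − I)·e^(rT) = (107.63 − 5.3522)·e^(0.0277·11/12) = 102.2778 × 1.025717 = 104.9081
Value (long) = (F − K)·e^(−rT) = (104.9081 − 92.60) × 0.974928 = 11.9995
Value = kr 12.00

kr 12.00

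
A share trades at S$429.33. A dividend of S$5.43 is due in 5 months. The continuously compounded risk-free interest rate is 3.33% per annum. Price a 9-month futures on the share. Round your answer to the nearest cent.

S$434.70

PV(dividends) I = 5.43·e^(−0.0333·5/12)
I = 5.3552
F = (S − I)·e^(rT) = (429.33 − 5.3552) · e^(0.0333·9/12)
= 423.9748 · e^0.024975 = 423.9748 × 1.025289 = S$434.70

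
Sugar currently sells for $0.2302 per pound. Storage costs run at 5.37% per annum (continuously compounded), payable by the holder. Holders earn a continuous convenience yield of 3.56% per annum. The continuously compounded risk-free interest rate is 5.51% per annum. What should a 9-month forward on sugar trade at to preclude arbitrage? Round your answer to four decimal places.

Net carry = r + u − y = 0.0551 + 0.0537 − 0.0356 = 0.0732
F = S·e^((r+u−y)T) = 0.2302 · e^(0.0732 × 9/12) = 0.2302 · e^0.054900
= 0.2302 × 1.056435 = $0.2432 per pound

$0.2432 per pound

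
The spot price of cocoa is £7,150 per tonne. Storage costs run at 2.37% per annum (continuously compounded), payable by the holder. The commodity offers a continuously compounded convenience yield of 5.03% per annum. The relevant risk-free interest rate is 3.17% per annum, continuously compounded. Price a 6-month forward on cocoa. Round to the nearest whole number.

£7,168 per tonne

Net carry = r + u − y = 0.0317 + 0.0237 − 0.0503 = 0.0051
F = S·e^((r+u−y)T) = 7150 · e^(0.0051 × 6/12) = 7150 · e^0.002550
= 7150 × 1.002553 = £7,168 per tonne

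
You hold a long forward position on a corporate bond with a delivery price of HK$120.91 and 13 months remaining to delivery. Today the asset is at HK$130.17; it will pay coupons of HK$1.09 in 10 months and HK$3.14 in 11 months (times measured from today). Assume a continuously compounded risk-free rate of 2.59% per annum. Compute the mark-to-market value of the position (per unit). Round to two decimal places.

PV(remaining coupons) I = 1.09·e^(−0.0259·10/12) + 3.14·e^(−0.0259·11/12) = 4.1331
Current forward F = (S − I)·e^(rT) = (130.17 − 4.1331)·e^(0.0259·13/12) = 126.0369 × 1.028456 = 129.6234
Value (long) = (F − K)·e^(−rT) = (129.6234 − 120.91) × 0.972332 = 8.4723
Value = HK$8.47

HK$8.47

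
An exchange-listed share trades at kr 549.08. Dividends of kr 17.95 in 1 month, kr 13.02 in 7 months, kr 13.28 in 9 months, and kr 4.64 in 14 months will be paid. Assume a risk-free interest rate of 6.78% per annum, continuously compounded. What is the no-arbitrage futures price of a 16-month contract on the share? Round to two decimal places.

kr 549.28

PV(dividends) I = 17.95·e^(−0.0678·1/12) + 13.02·e^(−0.0678·7/12) + 13.28·e^(−0.0678·9/12) + 4.64·e^(−0.0678·14/12)
I = 17.8489 + 12.5151 + 12.6216 + 4.2871 = 47.2727
F = (S − I)·e^(rT) = (549.08 − 47.2727) · e^(0.0678·16/12)
= 501.8073 · e^0.090400 = 501.8073 × 1.094612 = kr 549.28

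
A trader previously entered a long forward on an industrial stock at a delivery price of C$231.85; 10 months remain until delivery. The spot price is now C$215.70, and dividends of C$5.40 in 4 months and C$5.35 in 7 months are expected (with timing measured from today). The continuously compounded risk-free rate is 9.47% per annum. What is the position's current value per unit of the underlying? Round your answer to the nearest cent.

PV(remaining dividends) I = 5.40·e^(−0.0947·4/12) + 5.35·e^(−0.0947·7/12) = 10.2947
Current forward F = (S − I)·e^(rT) = (215.70 − 10.2947)·e^(0.0947·10/12) = 205.4053 × 1.082114 = 222.2720
Value (long) = (F − K)·e^(−rT) = (222.2720 − 231.85) × 0.924117 = -8.8512
Value = -C$8.85

-C$8.85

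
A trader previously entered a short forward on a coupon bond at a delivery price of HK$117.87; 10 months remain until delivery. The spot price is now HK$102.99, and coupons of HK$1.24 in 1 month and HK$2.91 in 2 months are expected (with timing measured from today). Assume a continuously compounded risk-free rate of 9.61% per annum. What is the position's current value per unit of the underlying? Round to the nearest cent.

PV(remaining coupons) I = 1.24·e^(−0.0961·1/12) + 2.91·e^(−0.0961·2/12) = 4.0939
Current forward F = (S − I)·e^(rT) = (102.99 − 4.0939)·e^(0.0961·10/12) = 98.8961 × 1.083377 = 107.1418
Value (long) = (F − K)·e^(−rT) = (107.1418 − 117.87) × 0.923039 = -9.9025
Short position value = −(long value) = HK$9.90

HK$9.90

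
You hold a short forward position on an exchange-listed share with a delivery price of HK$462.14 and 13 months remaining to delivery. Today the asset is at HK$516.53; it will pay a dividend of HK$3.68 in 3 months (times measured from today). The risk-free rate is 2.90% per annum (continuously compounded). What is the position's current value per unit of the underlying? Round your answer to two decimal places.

-HK$65.03

PV(remaining dividends) I = 3.68·e^(−0.0290·3/12) = 3.6534
Current forward F = (S − I)·e^(rT) = (516.53 − 3.6534)·e^(0.0290·13/12) = 512.8766 × 1.031915 = 529.2451
Value (long) = (F − K)·e^(−rT) = (529.2451 − 462.14) × 0.969072 = 65.0297
Short position value = −(long value) = -HK$65.03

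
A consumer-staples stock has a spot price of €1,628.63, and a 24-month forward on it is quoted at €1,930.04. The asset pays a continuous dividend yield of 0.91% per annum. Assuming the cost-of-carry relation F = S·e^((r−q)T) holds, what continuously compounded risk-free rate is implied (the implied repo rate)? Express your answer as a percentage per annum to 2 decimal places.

9.40%

From F = S·e^((r−q)T): (r − q) = ln(F/S)/T
ln(1930.04/1628.63) = ln(1.185070) = 0.169802
(r − q) = 0.169802 / (24/12) = 0.084901
r = ln(F/S)/T + q = 0.084901 + 0.0091 = 0.094001
r = 9.40%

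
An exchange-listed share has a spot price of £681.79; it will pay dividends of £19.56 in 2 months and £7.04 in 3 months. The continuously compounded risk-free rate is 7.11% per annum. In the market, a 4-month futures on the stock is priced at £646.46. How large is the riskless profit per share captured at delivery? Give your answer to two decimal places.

PV(dividends) I = 19.56·e^(−0.0711·2/12) + 7.04·e^(−0.0711·3/12) = 26.2456
Fair futures F* = (S − I)·e^(rT) = (681.79 − 26.2456)·e^0.023700 = 655.5444 × 1.023983 = 671.2663
Market £646.46 < fair 671.2663: forward underpriced → reverse cash-and-carry (short the stock, invest proceeds at r, pay the dividends, go long the forward).
Profit at T = |F_mkt − F*| = |646.46 − 671.2663| = £24.81 per share

£24.81 per share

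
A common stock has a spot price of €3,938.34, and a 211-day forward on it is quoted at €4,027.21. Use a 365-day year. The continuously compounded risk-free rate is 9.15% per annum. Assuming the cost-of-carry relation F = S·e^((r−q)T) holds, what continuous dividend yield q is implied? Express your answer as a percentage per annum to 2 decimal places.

From F = S·e^((r−q)T): (r − q) = ln(F/S)/T
ln(4027.21/3938.34) = ln(1.022565) = 0.022314
(r − q) = 0.022314 / (211/365) = 0.038600
q = r − ln(F/S)/T = 0.0915 − 0.038600 = 0.052900
q = 5.29%

5.29%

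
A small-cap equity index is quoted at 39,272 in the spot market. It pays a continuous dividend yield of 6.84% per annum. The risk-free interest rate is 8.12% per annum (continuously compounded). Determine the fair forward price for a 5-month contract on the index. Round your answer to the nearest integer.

39,482

F = S·e^((r − q)T) = 39272 · e^((0.0812 − 0.0684) × 5/12)
= 39272 · e^0.005333 = 39272 × 1.005347
F = 39,482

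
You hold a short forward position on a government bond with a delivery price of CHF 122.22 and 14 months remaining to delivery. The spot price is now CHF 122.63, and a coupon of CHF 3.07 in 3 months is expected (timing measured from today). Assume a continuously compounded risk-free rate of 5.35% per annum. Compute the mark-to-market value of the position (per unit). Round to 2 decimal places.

-CHF 4.78

PV(remaining coupons) I = 3.07·e^(−0.0535·3/12) = 3.0292
Current forward F = (S − I)·e^(rT) = (122.63 − 3.0292)·e^(0.0535·14/12) = 119.6008 × 1.064406 = 127.3038
Value (long) = (F − K)·e^(−rT) = (127.3038 − 122.22) × 0.939491 = 4.7762
Short position value = −(long value) = -CHF 4.78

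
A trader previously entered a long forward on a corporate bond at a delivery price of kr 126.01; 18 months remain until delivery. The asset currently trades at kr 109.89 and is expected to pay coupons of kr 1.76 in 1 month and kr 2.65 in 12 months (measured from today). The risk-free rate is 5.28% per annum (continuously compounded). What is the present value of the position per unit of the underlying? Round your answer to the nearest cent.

-kr 10.79

PV(remaining coupons) I = 1.76·e^(−0.0528·1/12) + 2.65·e^(−0.0528·12/12) = 4.2660
Current forward F = (S − I)·e^(rT) = (109.89 − 4.2660)·e^(0.0528·18/12) = 105.6240 × 1.082421 = 114.3296
Value (long) = (F − K)·e^(−rT) = (114.3296 − 126.01) × 0.923855 = -10.7910
Value = -kr 10.79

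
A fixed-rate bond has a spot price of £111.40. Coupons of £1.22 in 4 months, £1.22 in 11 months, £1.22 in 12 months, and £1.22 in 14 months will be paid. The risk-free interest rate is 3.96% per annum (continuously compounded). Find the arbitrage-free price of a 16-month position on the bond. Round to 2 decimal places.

£112.47

PV(coupons) I = 1.22·e^(−0.0396·4/12) + 1.22·e^(−0.0396·11/12) + 1.22·e^(−0.0396·12/12) + 1.22·e^(−0.0396·14/12)
I = 1.2040 + 1.1765 + 1.1726 + 1.1649 = 4.7180
F = (S − I)·e^(rT) = (111.40 − 4.7180) · e^(0.0396·16/12)
= 106.6820 · e^0.052800 = 106.6820 × 1.054219 = £112.47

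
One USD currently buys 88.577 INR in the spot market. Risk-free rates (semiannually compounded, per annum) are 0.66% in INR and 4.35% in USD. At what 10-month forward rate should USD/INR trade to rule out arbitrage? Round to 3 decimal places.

85.927

By covered interest parity, F = S · (1+r_INR/2)^(2T) / (1+r_USD/2)^(2T)
= 88.577 × 1.005506 / 1.036512 = 88.577 × 0.970086
F = 85.927 INR per USD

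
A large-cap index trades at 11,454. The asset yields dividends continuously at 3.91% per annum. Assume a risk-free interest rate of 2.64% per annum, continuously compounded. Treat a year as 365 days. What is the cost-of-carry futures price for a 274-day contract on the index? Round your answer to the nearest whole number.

F = S·e^((r − q)T) = 11454 · e^((0.0264 − 0.0391) × 274/365)
= 11454 · e^-0.009534 = 11454 × 0.990511
F = 11,345

11,345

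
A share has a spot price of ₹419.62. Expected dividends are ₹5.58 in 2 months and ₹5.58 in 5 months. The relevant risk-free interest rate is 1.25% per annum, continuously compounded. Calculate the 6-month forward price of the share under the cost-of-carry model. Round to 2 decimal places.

PV(dividends) I = 5.58·e^(−0.0125·2/12) + 5.58·e^(−0.0125·5/12)
I = 5.5684 + 5.5510 = 11.1194
F = (S − I)·e^(rT) = (419.62 − 11.1194) · e^(0.0125·6/12)
= 408.5006 · e^0.006250 = 408.5006 × 1.006270 = ₹411.06

₹411.06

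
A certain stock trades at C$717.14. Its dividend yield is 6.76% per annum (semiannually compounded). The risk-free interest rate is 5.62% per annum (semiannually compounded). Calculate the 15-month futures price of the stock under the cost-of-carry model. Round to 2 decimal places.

C$707.30

F = S · (1+r/2)^(2T) / (1+q/2)^(2T)
= 717.14 × 1.071737 / 1.086654 = 717.14 × 0.986273
F = C$707.30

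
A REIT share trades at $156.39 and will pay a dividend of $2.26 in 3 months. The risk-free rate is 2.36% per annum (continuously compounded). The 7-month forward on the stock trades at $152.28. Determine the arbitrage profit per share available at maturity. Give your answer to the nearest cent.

PV(dividends) I = 2.26·e^(−0.0236·3/12) = 2.2467
Fair forward F* = (S − I)·e^(rT) = (156.39 − 2.2467)·e^0.013767 = 154.1433 × 1.013862 = 156.2800
Market $152.28 < fair 156.2800: forward underpriced → reverse cash-and-carry (short the stock, invest proceeds at r, pay the dividends, go long the forward).
Profit at T = |F_mkt − F*| = |152.28 − 156.2800| = $4.00 per share

$4.00 per share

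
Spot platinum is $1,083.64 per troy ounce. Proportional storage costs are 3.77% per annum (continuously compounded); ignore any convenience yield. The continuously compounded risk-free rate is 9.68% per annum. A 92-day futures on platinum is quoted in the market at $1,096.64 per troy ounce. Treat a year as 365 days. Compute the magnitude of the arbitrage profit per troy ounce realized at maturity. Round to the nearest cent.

$24.37 per troy ounce

Fair futures: F* = S·e^(carry·T), with carry = (r + u) = 0.0968 + 0.0377 = 0.1345
F* = 1083.64 · e^(0.1345 × 92/365) = 1083.64 · e^0.03390137 = 1083.64 × 1.03448257 = $1121.0067
Market $1096.64 < fair $1121.0067: forward underpriced → reverse cash-and-carry (short spot, go long the forward).
At maturity, profit = |F_mkt − F*| = |1096.64 − 1121.0067| = $24.37 per troy ounce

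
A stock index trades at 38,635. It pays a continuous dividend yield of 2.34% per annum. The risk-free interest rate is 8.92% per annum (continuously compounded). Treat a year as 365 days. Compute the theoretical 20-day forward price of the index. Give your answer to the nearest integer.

F = S·e^((r − q)T) = 38635 · e^((0.0892 − 0.0234) × 20/365)
= 38635 · e^0.003605 = 38635 × 1.003612
F = 38,775

38,775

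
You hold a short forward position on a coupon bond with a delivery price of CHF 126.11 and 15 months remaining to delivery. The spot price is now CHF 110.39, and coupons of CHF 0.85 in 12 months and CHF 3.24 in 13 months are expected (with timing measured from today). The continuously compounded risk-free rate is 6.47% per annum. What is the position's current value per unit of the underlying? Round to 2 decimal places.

CHF 9.74

PV(remaining coupons) I = 0.85·e^(−0.0647·12/12) + 3.24·e^(−0.0647·13/12) = 3.8174
Current forward F = (S − I)·e^(rT) = (110.39 − 3.8174)·e^(0.0647·15/12) = 106.5726 × 1.084235 = 115.5497
Value (long) = (F − K)·e^(−rT) = (115.5497 − 126.11) × 0.922309 = -9.7399
Short position value = −(long value) = CHF 9.74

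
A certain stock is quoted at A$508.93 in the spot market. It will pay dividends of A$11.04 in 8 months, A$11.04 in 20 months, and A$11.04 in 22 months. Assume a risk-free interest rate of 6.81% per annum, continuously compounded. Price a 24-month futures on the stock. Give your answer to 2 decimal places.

PV(dividends) I = 11.04·e^(−0.0681·8/12) + 11.04·e^(−0.0681·20/12) + 11.04·e^(−0.0681·22/12)
I = 10.5500 + 9.8555 + 9.7442 = 30.1497
F = (S − I)·e^(rT) = (508.93 − 30.1497) · e^(0.0681·24/12)
= 478.7803 · e^0.136200 = 478.7803 × 1.145911 = A$548.64

A$548.64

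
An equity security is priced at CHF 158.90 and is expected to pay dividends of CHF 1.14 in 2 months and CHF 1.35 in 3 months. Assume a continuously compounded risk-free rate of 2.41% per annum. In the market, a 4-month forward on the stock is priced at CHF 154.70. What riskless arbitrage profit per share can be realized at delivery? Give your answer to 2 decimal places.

CHF 2.98 per share

PV(dividends) I = 1.14·e^(−0.0241·2/12) + 1.35·e^(−0.0241·3/12) = 2.4773
Fair forward F* = (S − I)·e^(rT) = (158.90 − 2.4773)·e^0.008033 = 156.4227 × 1.008065 = 157.6842
Market CHF 154.70 < fair 157.6842: forward underpriced → reverse cash-and-carry (short the stock, invest proceeds at r, pay the dividends, go long the forward).
Profit at T = |F_mkt − F*| = |154.70 − 157.6842| = CHF 2.98 per share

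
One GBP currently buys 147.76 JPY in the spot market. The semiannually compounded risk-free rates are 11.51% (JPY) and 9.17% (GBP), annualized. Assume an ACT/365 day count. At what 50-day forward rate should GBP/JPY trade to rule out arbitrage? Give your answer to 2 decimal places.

By covered interest parity, F = S · (1+r_JPY/2)^(2T) / (1+r_GBP/2)^(2T)
= 147.76 × 1.015448 / 1.012358 = 147.76 × 1.003052
F = 148.21 JPY per GBP

148.21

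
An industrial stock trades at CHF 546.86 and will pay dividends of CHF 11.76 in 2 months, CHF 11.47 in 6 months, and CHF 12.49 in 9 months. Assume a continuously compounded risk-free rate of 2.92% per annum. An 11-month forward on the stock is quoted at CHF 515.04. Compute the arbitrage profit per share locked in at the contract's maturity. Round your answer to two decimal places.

PV(dividends) I = 11.76·e^(−0.0292·2/12) + 11.47·e^(−0.0292·6/12) + 12.49·e^(−0.0292·9/12) = 35.2261
Fair forward F* = (S − I)·e^(rT) = (546.86 − 35.2261)·e^0.026767 = 511.6339 × 1.027128 = 525.5135
Market CHF 515.04 < fair 525.5135: forward underpriced → reverse cash-and-carry (short the stock, invest proceeds at r, pay the dividends, go long the forward).
Profit at T = |F_mkt − F*| = |515.04 − 525.5135| = CHF 10.47 per share

CHF 10.47 per share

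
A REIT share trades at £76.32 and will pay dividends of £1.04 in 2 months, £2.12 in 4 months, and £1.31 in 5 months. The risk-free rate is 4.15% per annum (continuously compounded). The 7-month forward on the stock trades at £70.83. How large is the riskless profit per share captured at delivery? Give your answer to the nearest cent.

£2.84 per share

PV(dividends) I = 1.04·e^(−0.0415·2/12) + 2.12·e^(−0.0415·4/12) + 1.31·e^(−0.0415·5/12) = 4.4112
Fair forward F* = (S − I)·e^(rT) = (76.32 − 4.4112)·e^0.024208 = 71.9088 × 1.024503 = 73.6708
Market £70.83 < fair 73.6708: forward underpriced → reverse cash-and-carry (short the stock, invest proceeds at r, pay the dividends, go long the forward).
Profit at T = |F_mkt − F*| = |70.83 − 73.6708| = £2.84 per share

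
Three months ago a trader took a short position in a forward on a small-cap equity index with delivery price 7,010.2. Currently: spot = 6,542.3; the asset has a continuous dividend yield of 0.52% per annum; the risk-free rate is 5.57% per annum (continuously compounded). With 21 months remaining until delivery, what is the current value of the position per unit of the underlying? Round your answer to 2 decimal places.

-123.91

Current fair forward for the remaining 21 months: F = S·e^((r − q)·T), (r − q) = 0.0557 − 0.0052 = 0.0505
F = 6542.3 · e^(0.0505 × 21/12) = 6542.3 × 1.09239769 = 7146.7934
Value of long forward = (F − K)·e^(−rT) = (7146.7934 − 7010.2) · e^(−0.0557·21/12)
= 136.5934 × 0.90712502 = 123.91
Short position value = −(long value) = -123.91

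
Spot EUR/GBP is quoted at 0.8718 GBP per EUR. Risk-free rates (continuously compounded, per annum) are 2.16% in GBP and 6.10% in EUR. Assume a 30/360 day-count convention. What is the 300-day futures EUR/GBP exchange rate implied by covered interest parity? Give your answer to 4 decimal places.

0.8436

F = S·e^((r_GBP − r_EUR)T) = 0.8718 · e^((0.0216 − 0.0610) × 300/360)
= 0.8718 · e^-0.032833 = 0.8718 × 0.967700
F = 0.8436 GBP per EUR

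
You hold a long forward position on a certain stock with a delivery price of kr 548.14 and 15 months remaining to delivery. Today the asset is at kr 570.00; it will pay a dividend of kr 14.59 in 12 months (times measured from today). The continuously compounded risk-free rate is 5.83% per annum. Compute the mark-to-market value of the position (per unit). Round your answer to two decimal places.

kr 46.62

PV(remaining dividends) I = 14.59·e^(−0.0583·12/12) = 13.7637
Current forward F = (S − I)·e^(rT) = (570.00 − 13.7637)·e^(0.0583·15/12) = 556.2363 × 1.075596 = 598.2855
Value (long) = (F − K)·e^(−rT) = (598.2855 − 548.14) × 0.929717 = 46.6211
Value = kr 46.62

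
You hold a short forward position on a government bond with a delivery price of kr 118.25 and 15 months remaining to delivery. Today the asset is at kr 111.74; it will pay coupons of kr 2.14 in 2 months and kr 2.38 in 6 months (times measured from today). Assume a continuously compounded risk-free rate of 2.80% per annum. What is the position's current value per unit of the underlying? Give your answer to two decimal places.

kr 6.92

PV(remaining coupons) I = 2.14·e^(−0.0280·2/12) + 2.38·e^(−0.0280·6/12) = 4.4769
Current forward F = (S − I)·e^(rT) = (111.74 − 4.4769)·e^(0.0280·15/12) = 107.2631 × 1.035620 = 111.0838
Value (long) = (F − K)·e^(−rT) = (111.0838 − 118.25) × 0.965605 = -6.9197
Short position value = −(long value) = kr 6.92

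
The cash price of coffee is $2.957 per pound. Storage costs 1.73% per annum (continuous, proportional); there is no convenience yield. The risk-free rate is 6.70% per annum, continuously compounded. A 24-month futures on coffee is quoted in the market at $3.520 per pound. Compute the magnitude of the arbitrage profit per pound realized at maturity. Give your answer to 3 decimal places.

Fair futures: F* = S·e^(carry·T), with carry = (r + u) = 0.0670 + 0.0173 = 0.0843
F* = 2.957 · e^(0.0843 × 24/12) = 2.957 · e^0.168600 = 2.957 × 1.183647 = $3.5000
Market $3.520 > fair $3.5000: forward overpriced → cash-and-carry (buy spot, short the forward).
At maturity, profit = |F_mkt − F*| = |3.520 − 3.5000| = $0.020 per pound

$0.020 per pound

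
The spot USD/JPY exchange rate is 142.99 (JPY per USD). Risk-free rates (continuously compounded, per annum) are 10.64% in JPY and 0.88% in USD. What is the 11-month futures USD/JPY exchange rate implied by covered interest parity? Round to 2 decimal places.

F = S·e^((r_JPY − r_USD)T) = 142.99 · e^((0.1064 − 0.0088) × 11/12)
= 142.99 · e^0.089467 = 142.99 × 1.093591
F = 156.37 JPY per USD

156.37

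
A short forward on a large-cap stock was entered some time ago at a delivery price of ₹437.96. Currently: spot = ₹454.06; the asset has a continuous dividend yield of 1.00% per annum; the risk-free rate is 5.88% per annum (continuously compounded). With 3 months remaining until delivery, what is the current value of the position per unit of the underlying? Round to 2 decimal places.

-₹21.36

Current fair forward for the remaining 3 months: F = S·e^((r − q)·T), (r − q) = 0.0588 − 0.0100 = 0.0488
F = 454.06 · e^(0.0488 × 3/12) = 454.06 × 1.012275 = 459.6336
Value of long forward = (F − K)·e^(−rT) = (459.6336 − 437.96) · e^(−0.0588·3/12)
= 21.6736 × 0.985408 = 21.36
Short position value = −(long value) = -₹21.36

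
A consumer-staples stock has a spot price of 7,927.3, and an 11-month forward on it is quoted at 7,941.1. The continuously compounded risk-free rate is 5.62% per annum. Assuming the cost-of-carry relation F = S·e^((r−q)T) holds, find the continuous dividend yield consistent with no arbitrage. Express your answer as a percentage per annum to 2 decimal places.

From F = S·e^((r−q)T): (r − q) = ln(F/S)/T
ln(7941.1/7927.3) = ln(1.001741) = 0.001739
(r − q) = 0.001739 / (11/12) = 0.001897
q = r − ln(F/S)/T = 0.0562 − 0.001897 = 0.054303
q = 5.43%

5.43%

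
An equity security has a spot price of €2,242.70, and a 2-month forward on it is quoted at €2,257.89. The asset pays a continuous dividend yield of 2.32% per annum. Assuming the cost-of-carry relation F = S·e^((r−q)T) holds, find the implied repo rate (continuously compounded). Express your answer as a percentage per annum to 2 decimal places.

From F = S·e^((r−q)T): (r − q) = ln(F/S)/T
ln(2257.89/2242.70) = ln(1.006773) = 0.006750
(r − q) = 0.006750 / (2/12) = 0.040500
r = ln(F/S)/T + q = 0.040500 + 0.0232 = 0.063700
r = 6.37%

6.37%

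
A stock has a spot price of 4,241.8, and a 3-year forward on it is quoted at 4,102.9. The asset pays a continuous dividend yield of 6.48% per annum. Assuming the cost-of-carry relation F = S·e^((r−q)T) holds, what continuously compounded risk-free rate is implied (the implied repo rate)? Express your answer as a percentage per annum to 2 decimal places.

5.37%

From F = S·e^((r−q)T): (r − q) = ln(F/S)/T
ln(4102.9/4241.8) = ln(0.967254) = -0.033294
(r − q) = -0.033294 / (3) = -0.011098
r = ln(F/S)/T + q = -0.011098 + 0.0648 = 0.053702
r = 5.37%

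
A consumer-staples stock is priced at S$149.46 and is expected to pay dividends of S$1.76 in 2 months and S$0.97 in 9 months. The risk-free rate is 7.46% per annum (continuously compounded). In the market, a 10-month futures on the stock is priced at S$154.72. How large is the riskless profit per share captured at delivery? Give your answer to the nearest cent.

PV(dividends) I = 1.76·e^(−0.0746·2/12) + 0.97·e^(−0.0746·9/12) = 2.6555
Fair futures F* = (S − I)·e^(rT) = (149.46 − 2.6555)·e^0.062167 = 146.8045 × 1.064140 = 156.2205
Market S$154.72 < fair 156.2205: forward underpriced → reverse cash-and-carry (short the stock, invest proceeds at r, pay the dividends, go long the forward).
Profit at T = |F_mkt − F*| = |154.72 − 156.2205| = S$1.50 per share

S$1.50 per share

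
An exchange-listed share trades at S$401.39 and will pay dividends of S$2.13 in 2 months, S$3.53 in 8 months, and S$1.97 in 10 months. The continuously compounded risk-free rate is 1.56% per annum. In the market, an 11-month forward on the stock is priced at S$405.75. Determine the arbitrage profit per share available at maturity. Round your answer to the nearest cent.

S$6.25 per share

PV(dividends) I = 2.13·e^(−0.0156·2/12) + 3.53·e^(−0.0156·8/12) + 1.97·e^(−0.0156·10/12) = 7.5625
Fair forward F* = (S − I)·e^(rT) = (401.39 − 7.5625)·e^0.014300 = 393.8275 × 1.014403 = 399.4998
Market S$405.75 > fair 399.4998: forward overpriced → cash-and-carry (borrow at r, buy the stock and collect the dividends, short the forward).
Profit at T = |F_mkt − F*| = |405.75 − 399.4998| = S$6.25 per share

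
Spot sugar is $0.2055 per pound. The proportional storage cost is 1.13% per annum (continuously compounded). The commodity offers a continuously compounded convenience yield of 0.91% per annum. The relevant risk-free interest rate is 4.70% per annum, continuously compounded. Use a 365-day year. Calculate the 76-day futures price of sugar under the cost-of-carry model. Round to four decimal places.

Net carry = r + u − y = 0.0470 + 0.0113 − 0.0091 = 0.0492
F = S·e^((r+u−y)T) = 0.2055 · e^(0.0492 × 76/365) = 0.2055 · e^0.010244
= 0.2055 × 1.010297 = $0.2076 per pound

$0.2076 per pound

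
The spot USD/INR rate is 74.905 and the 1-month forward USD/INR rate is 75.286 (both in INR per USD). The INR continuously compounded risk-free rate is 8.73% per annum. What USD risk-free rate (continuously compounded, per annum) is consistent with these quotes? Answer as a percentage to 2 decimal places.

2.64%

F = S·e^((r_INR − r_USD)T) ⇒ r_USD = r_INR − ln(F/S)/T
ln(75.286/74.905) = 0.005074; /(1/12) = 0.060888
r_USD = 0.0873 − 0.060888 = 0.026412
r_USD = 2.64%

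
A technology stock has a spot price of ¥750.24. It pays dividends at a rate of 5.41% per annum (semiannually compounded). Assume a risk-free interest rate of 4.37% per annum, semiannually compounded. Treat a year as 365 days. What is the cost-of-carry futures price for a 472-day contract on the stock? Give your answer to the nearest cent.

F = S · (1+r/2)^(2T) / (1+q/2)^(2T)
= 750.24 × 1.057494 / 1.071468 = 750.24 × 0.986958
F = ¥740.46

¥740.46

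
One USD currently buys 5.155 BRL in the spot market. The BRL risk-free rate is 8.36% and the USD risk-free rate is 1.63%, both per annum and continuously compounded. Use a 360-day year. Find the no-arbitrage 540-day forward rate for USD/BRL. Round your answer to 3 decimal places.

F = S·e^((r_BRL − r_USD)T) = 5.155 · e^((0.0836 − 0.0163) × 540/360)
= 5.155 · e^0.100950 = 5.155 × 1.106221
F = 5.703 BRL per USD

5.703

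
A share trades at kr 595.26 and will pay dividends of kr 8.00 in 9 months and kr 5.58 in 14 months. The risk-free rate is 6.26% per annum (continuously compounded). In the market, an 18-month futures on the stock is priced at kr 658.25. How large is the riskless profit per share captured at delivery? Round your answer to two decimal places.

PV(dividends) I = 8.00·e^(−0.0626·9/12) + 5.58·e^(−0.0626·14/12) = 12.8201
Fair futures F* = (S − I)·e^(rT) = (595.26 − 12.8201)·e^0.093900 = 582.4399 × 1.098450 = 639.7811
Market kr 658.25 > fair 639.7811: forward overpriced → cash-and-carry (borrow at r, buy the stock and collect the dividends, short the forward).
Profit at T = |F_mkt − F*| = |658.25 − 639.7811| = kr 18.47 per share

kr 18.47 per share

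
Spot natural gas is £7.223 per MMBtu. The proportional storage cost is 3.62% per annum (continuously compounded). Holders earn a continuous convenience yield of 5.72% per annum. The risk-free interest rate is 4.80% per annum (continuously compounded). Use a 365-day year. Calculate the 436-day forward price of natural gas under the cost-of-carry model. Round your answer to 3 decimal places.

Net carry = r + u − y = 0.0480 + 0.0362 − 0.0572 = 0.0270
F = S·e^((r+u−y)T) = 7.223 · e^(0.0270 × 436/365) = 7.223 · e^0.032252
= 7.223 × 1.032778 = £7.460 per MMBtu

£7.460 per MMBtu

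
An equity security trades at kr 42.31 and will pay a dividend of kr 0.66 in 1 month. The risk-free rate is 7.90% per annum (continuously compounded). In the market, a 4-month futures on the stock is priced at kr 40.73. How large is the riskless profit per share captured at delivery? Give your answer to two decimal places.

kr 2.04 per share

PV(dividends) I = 0.66·e^(−0.0790·1/12) = 0.6557
Fair futures F* = (S − I)·e^(rT) = (42.31 − 0.6557)·e^0.026333 = 41.6543 × 1.026683 = 42.7658
Market kr 40.73 < fair 42.7658: forward underpriced → reverse cash-and-carry (short the stock, invest proceeds at r, pay the dividends, go long the forward).
Profit at T = |F_mkt − F*| = |40.73 − 42.7658| = kr 2.04 per share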